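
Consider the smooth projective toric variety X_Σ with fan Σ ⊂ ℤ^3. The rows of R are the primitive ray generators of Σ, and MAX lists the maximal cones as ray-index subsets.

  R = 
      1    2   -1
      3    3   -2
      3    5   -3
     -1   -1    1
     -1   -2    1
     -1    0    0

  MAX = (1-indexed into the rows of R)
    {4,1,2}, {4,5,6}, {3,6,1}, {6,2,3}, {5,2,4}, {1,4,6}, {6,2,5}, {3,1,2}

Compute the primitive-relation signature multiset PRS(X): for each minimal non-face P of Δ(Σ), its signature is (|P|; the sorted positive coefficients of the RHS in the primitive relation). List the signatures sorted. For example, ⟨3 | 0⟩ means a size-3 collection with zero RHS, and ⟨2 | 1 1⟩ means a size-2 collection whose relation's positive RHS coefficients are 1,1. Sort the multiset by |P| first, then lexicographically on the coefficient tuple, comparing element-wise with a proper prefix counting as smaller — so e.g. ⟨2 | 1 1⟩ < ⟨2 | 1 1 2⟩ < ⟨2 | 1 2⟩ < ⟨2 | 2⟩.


Σ has 5 primitive collections:

  {1,5}:  v_{1} + v_{5} = 0  →  sig = ⟨2 | 0⟩
  {3,5}:  v_{3} + v_{5} = v_{2} + v_{6}  →  sig = ⟨2 | 1 1⟩
  {3,4}:  v_{3} + v_{4} = 2·v_{1}  →  sig = ⟨2 | 2⟩
  {1,2,6}:  v_{1} + v_{2} + v_{6} = v_{3}  →  sig = ⟨3 | 1⟩
  {2,4,6}:  v_{2} + v_{4} + v_{6} = v_{1}  →  sig = ⟨3 | 1⟩

Hence PRS(X_Σ) =
[⟨2 | 0⟩, ⟨2 | 1 1⟩, ⟨2 | 2⟩, ⟨3 | 1⟩, ⟨3 | 1⟩]


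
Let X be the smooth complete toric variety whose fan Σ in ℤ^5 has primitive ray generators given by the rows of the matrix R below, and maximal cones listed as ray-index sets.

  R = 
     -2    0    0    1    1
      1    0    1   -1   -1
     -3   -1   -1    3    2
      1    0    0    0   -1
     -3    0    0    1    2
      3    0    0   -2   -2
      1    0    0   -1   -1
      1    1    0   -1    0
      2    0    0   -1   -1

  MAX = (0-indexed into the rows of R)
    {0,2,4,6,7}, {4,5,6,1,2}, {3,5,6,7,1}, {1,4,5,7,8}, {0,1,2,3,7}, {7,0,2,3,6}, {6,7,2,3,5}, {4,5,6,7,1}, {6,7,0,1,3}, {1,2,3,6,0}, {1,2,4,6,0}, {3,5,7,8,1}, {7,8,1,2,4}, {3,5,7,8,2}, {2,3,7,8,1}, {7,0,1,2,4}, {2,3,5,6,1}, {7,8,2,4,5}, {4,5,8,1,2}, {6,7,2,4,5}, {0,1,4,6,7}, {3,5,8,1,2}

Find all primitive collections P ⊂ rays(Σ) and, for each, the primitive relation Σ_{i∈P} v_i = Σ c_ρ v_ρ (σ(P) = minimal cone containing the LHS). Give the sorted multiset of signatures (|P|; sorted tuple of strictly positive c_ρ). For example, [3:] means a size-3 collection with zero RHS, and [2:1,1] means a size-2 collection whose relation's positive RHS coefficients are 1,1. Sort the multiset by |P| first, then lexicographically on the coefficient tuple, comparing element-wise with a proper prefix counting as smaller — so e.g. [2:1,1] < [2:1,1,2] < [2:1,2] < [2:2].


6 collections generate NE(X_Σ); each relation:

  • {0,8}:  v_{0} + v_{8} = 0  so sig = [2:]
  • {0,5}:  v_{0} + v_{5} = v_{6}  so sig = [2:1]
  • {3,4}:  v_{3} + v_{4} = v_{0}  so sig = [2:1]
  • {6,8}:  v_{6} + v_{8} = v_{5}  so sig = [2:1]
  • {1,2,6,7}:  v_{1} + v_{2} + v_{6} + v_{7} = 0  so sig = [4:]
  • {1,2,5,7}:  v_{1} + v_{2} + v_{5} + v_{7} = v_{8}  so sig = [4:1]

Signatures (|P|; sorted positive RHS coefficients), sorted:
[[2:], [2:1], [2:1], [2:1], [4:], [4:1]]


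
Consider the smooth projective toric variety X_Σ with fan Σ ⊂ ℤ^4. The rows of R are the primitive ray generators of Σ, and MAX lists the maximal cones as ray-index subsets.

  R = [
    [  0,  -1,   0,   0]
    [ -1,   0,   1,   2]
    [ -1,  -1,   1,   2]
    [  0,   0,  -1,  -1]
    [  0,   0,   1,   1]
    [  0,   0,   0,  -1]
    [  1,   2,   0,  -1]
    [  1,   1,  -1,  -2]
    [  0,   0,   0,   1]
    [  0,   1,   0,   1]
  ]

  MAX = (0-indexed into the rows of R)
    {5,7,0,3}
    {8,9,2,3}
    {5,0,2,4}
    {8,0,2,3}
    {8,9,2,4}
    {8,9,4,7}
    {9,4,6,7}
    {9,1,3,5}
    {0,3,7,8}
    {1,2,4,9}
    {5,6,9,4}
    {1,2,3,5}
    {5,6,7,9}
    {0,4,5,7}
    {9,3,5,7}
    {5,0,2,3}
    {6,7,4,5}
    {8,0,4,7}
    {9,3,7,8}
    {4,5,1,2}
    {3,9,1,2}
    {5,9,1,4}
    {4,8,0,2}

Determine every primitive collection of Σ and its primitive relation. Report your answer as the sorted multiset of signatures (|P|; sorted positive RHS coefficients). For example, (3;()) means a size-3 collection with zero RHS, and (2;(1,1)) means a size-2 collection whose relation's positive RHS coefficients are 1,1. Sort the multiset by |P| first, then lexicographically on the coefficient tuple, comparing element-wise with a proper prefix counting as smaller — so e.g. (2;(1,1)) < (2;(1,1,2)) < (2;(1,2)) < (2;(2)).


Σ has 14 primitive collections:

  {2,7}:  v_{2} + v_{7} = 0  ⟹  sig = (2;())
  {3,4}:  v_{3} + v_{4} = 0  ⟹  sig = (2;())
  {5,8}:  v_{5} + v_{8} = 0  ⟹  sig = (2;())
  {0,1}:  v_{0} + v_{1} = v_{2}  ⟹  sig = (2;(1))
  {0,9}:  v_{0} + v_{9} = v_{8}  ⟹  sig = (2;(1))
  {0,6}:  v_{0} + v_{6} = v_{4} + v_{7}  ⟹  sig = (2;(1,1))
  {1,7}:  v_{1} + v_{7} = v_{5} + v_{9}  ⟹  sig = (2;(1,1))
  {1,8}:  v_{1} + v_{8} = v_{2} + v_{9}  ⟹  sig = (2;(1,1))
  {2,6}:  v_{2} + v_{6} = v_{4} + v_{5} + v_{9}  ⟹  sig = (2;(1,1,1))
  {3,6}:  v_{3} + v_{6} = v_{5} + v_{7} + v_{9}  ⟹  sig = (2;(1,1,1))
  {6,8}:  v_{6} + v_{8} = v_{4} + v_{7} + v_{9}  ⟹  sig = (2;(1,1,1))
  {1,6}:  v_{1} + v_{6} = v_{4} + 2·v_{5} + 2·v_{9}  ⟹  sig = (2;(1,2,2))
  {2,5,9}:  v_{2} + v_{5} + v_{9} = v_{1}  ⟹  sig = (3;(1))
  {4,5,7,9}:  v_{4} + v_{5} + v_{7} + v_{9} = v_{6}  ⟹  sig = (4;(1))

Hence PRS(X_Σ) =
{ (2;()) ×3,  (2;(1)) ×2,  (2;(1,1)) ×3,  (2;(1,1,1)) ×3,  (2;(1,2,2)),  (3;(1)),  (4;(1)) }


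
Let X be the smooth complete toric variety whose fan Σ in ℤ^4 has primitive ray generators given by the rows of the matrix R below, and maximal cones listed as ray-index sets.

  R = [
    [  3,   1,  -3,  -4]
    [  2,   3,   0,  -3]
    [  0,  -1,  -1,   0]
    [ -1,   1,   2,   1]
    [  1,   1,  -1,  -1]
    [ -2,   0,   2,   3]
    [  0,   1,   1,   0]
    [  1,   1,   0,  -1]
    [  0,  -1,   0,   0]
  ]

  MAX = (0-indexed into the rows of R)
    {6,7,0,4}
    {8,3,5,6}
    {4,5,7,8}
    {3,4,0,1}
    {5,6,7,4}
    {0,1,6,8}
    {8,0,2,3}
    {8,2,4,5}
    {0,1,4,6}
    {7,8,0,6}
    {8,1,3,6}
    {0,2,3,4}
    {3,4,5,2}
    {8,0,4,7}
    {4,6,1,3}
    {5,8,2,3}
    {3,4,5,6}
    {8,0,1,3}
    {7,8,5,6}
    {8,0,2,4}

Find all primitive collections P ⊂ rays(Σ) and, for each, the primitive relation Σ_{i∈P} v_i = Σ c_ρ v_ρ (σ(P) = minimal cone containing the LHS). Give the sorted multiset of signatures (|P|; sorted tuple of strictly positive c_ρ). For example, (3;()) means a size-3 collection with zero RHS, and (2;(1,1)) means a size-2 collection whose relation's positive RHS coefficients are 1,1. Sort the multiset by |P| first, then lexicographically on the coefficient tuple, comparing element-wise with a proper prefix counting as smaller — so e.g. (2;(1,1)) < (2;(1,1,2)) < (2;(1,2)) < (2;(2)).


11 collections generate NE(X_Σ); each relation:

  {2,6}:  v_{2} + v_{6} = 0  ⟹  sig = (2;())
  {0,5}:  v_{0} + v_{5} = v_{4}  ⟹  sig = (2;(1))
  {1,2}:  v_{1} + v_{2} = v_{0} + v_{3}  ⟹  sig = (2;(1,1))
  {2,7}:  v_{2} + v_{7} = v_{4} + v_{8}  ⟹  sig = (2;(1,1))
  {1,5}:  v_{1} + v_{5} = v_{3} + v_{4} + v_{6}  ⟹  sig = (2;(1,1,1))
  {1,7}:  v_{1} + v_{7} = v_{0} + 3·v_{6}  ⟹  sig = (2;(1,3))
  {3,7}:  v_{3} + v_{7} = 2·v_{6}  ⟹  sig = (2;(2))
  {0,3,6}:  v_{0} + v_{3} + v_{6} = v_{1}  ⟹  sig = (3;(1))
  {3,4,8}:  v_{3} + v_{4} + v_{8} = v_{6}  ⟹  sig = (3;(1))
  {4,6,8}:  v_{4} + v_{6} + v_{8} = v_{7}  ⟹  sig = (3;(1))
  {1,4,8}:  v_{1} + v_{4} + v_{8} = v_{0} + 2·v_{6}  ⟹  sig = (3;(1,2))

Signatures (|P|; sorted positive RHS coefficients), sorted:
    |P|=2: 7 collections, coeffs (), (1), (1,1), (1,1), (1,1,1), (1,3), (2)
    |P|=3: 4 collections, coeffs (1), (1), (1), (1,2)


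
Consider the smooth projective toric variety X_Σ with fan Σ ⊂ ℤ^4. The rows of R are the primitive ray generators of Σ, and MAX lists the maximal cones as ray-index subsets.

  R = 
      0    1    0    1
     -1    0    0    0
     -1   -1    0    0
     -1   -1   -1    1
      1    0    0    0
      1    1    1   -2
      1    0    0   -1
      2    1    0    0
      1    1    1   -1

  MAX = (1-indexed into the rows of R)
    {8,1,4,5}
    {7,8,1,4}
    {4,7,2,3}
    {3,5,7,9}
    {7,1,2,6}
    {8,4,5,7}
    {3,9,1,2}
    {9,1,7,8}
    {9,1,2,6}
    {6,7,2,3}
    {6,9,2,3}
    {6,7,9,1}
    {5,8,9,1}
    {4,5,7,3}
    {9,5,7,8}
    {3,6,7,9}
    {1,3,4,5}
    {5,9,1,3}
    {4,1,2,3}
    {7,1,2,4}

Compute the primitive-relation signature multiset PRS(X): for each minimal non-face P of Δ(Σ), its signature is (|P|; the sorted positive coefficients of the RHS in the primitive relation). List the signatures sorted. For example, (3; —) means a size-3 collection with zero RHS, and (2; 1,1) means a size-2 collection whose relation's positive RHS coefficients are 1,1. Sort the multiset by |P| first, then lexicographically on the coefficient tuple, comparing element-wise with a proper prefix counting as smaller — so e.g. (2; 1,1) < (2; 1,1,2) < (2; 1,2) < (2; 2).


The 11 primitive collections of Σ (r=9, n=4):

  P={2,5}:  v_{2} + v_{5} = 0 ; sig = (2; —)
  P={4,9}:  v_{4} + v_{9} = 0 ; sig = (2; —)
  P={3,8}:  v_{3} + v_{8} = v_{5} ; sig = (2; 1)
  P={2,8}:  v_{2} + v_{8} = v_{1} + v_{7} ; sig = (2; 1,1)
  P={4,6}:  v_{4} + v_{6} = v_{2} + v_{7} ; sig = (2; 1,1)
  P={5,6}:  v_{5} + v_{6} = v_{7} + v_{9} ; sig = (2; 1,1)
  P={6,8}:  v_{6} + v_{8} = v_{1} + 2·v_{7} + v_{9} ; sig = (2; 1,1,2)
  P={1,3,7}:  v_{1} + v_{3} + v_{7} = 0 ; sig = (3; —)
  P={1,5,7}:  v_{1} + v_{5} + v_{7} = v_{8} ; sig = (3; 1)
  P={2,7,9}:  v_{2} + v_{7} + v_{9} = v_{6} ; sig = (3; 1)
  P={1,3,6}:  v_{1} + v_{3} + v_{6} = v_{2} + v_{9} ; sig = (3; 1,1)

Sorted signature multiset PRS(X):
{ (2; —) ×2,  (2; 1),  (2; 1,1) ×3,  (2; 1,1,2),  (3; —),  (3; 1) ×2,  (3; 1,1) }


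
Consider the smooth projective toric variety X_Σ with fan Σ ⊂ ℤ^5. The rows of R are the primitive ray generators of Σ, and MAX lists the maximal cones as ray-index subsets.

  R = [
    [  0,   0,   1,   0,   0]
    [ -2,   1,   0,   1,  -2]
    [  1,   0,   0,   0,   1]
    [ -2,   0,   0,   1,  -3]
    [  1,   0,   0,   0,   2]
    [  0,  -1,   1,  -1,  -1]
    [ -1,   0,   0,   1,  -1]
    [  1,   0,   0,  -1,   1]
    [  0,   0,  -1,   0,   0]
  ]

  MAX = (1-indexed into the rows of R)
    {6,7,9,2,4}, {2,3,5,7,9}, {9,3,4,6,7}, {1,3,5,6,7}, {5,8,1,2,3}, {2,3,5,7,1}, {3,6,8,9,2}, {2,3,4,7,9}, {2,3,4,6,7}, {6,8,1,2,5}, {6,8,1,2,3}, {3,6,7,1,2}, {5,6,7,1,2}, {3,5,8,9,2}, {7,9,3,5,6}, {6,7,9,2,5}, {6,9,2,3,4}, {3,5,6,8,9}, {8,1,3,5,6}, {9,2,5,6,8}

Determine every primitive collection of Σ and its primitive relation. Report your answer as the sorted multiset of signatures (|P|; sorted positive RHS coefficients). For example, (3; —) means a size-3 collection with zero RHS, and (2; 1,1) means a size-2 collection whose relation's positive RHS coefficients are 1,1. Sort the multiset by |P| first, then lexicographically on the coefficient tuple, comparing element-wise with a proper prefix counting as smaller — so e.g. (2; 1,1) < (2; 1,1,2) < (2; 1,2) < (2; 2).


Primitive collections (7):

  P={1,9}:  v_{1} + v_{9} = 0  ⟹  sig = (2; —)
  P={7,8}:  v_{7} + v_{8} = 0  ⟹  sig = (2; —)
  P={4,5}:  v_{4} + v_{5} = v_{7}  ⟹  sig = (2; 1)
  P={1,4}:  v_{1} + v_{4} = v_{2} + v_{3} + v_{6} + v_{7}  ⟹  sig = (2; 1,1,1,1)
  P={4,8}:  v_{4} + v_{8} = v_{2} + v_{3} + v_{6} + v_{9}  ⟹  sig = (2; 1,1,1,1)
  P={2,3,5,6}:  v_{2} + v_{3} + v_{5} + v_{6} = v_{1}  ⟹  sig = (4; 1)
  P={2,3,6,7,9}:  v_{2} + v_{3} + v_{6} + v_{7} + v_{9} = v_{4}  ⟹  sig = (5; 1)

so the primitive-relation signature multiset is
{ (2; —) ×2,  (2; 1),  (2; 1,1,1,1) ×2,  (4; 1),  (5; 1) }


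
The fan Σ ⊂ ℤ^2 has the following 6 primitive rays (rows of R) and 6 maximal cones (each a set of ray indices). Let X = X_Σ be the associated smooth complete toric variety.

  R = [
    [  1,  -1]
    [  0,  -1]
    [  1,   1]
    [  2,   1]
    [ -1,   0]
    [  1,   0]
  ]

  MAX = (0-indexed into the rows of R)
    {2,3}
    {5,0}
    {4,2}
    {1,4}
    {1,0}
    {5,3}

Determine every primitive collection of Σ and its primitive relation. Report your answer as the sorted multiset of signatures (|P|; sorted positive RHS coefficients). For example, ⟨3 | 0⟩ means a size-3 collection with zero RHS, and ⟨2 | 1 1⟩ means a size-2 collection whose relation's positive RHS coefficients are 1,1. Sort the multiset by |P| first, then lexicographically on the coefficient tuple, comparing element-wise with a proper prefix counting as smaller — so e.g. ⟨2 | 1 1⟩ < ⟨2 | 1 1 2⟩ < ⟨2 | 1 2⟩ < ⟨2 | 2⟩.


9 minimal non-faces of Δ(Σ) (on 6 rays):

  P={4,5}:  v_{4} + v_{5} = 0  →  sig = ⟨2 | 0⟩
  P={0,4}:  v_{0} + v_{4} = v_{1}  →  sig = ⟨2 | 1⟩
  P={1,2}:  v_{1} + v_{2} = v_{5}  →  sig = ⟨2 | 1⟩
  P={1,5}:  v_{1} + v_{5} = v_{0}  →  sig = ⟨2 | 1⟩
  P={2,5}:  v_{2} + v_{5} = v_{3}  →  sig = ⟨2 | 1⟩
  P={3,4}:  v_{3} + v_{4} = v_{2}  →  sig = ⟨2 | 1⟩
  P={0,2}:  v_{0} + v_{2} = 2·v_{5}  →  sig = ⟨2 | 2⟩
  P={1,3}:  v_{1} + v_{3} = 2·v_{5}  →  sig = ⟨2 | 2⟩
  P={0,3}:  v_{0} + v_{3} = 3·v_{5}  →  sig = ⟨2 | 3⟩

Signatures (|P|; sorted positive RHS coefficients), sorted:
    |P|=2: 9 collections, coeffs (), (1), (1), (1), (1), (1), (2), (2), (3)


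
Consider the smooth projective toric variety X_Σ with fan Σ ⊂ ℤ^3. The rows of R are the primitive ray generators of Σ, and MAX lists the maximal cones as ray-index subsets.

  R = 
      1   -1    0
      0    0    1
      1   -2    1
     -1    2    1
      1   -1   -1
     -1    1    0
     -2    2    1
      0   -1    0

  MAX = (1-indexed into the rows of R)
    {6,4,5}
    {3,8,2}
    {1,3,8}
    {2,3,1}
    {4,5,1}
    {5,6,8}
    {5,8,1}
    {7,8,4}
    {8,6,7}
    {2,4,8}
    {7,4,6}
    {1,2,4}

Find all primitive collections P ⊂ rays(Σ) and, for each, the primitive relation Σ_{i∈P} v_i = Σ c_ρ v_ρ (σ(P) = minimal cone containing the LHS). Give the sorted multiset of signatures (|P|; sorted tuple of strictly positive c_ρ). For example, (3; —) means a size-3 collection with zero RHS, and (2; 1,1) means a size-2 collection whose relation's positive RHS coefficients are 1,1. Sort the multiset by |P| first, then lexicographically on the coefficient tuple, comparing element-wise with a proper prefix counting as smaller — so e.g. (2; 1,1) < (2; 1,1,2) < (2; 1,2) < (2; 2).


|primitive collections| = 14. Relations:

  {1,6}:  v_{1} + v_{6} = 0  ⟹  sig = (2; —)
  {2,5}:  v_{2} + v_{5} = v_{1}  ⟹  sig = (2; 1)
  {5,7}:  v_{5} + v_{7} = v_{6}  ⟹  sig = (2; 1)
  {1,7}:  v_{1} + v_{7} = v_{4} + v_{8}  ⟹  sig = (2; 1,1)
  {2,6}:  v_{2} + v_{6} = v_{4} + v_{8}  ⟹  sig = (2; 1,1)
  {3,6}:  v_{3} + v_{6} = v_{2} + v_{8}  ⟹  sig = (2; 1,1)
  {3,7}:  v_{3} + v_{7} = v_{2} + v_{4} + 2·v_{8}  ⟹  sig = (2; 1,1,2)
  {3,5}:  v_{3} + v_{5} = 2·v_{1} + v_{8}  ⟹  sig = (2; 1,2)
  {3,4}:  v_{3} + v_{4} = 2·v_{2}  ⟹  sig = (2; 2)
  {2,7}:  v_{2} + v_{7} = 2·v_{4} + 2·v_{8}  ⟹  sig = (2; 2,2)
  {4,5,8}:  v_{4} + v_{5} + v_{8} = 0  ⟹  sig = (3; —)
  {1,2,8}:  v_{1} + v_{2} + v_{8} = v_{3}  ⟹  sig = (3; 1)
  {1,4,8}:  v_{1} + v_{4} + v_{8} = v_{2}  ⟹  sig = (3; 1)
  {4,6,8}:  v_{4} + v_{6} + v_{8} = v_{7}  ⟹  sig = (3; 1)

so the primitive-relation signature multiset is
[(2; —), (2; 1), (2; 1), (2; 1,1), (2; 1,1), (2; 1,1), (2; 1,1,2), (2; 1,2), (2; 2), (2; 2,2), (3; —), (3; 1), (3; 1), (3; 1)]


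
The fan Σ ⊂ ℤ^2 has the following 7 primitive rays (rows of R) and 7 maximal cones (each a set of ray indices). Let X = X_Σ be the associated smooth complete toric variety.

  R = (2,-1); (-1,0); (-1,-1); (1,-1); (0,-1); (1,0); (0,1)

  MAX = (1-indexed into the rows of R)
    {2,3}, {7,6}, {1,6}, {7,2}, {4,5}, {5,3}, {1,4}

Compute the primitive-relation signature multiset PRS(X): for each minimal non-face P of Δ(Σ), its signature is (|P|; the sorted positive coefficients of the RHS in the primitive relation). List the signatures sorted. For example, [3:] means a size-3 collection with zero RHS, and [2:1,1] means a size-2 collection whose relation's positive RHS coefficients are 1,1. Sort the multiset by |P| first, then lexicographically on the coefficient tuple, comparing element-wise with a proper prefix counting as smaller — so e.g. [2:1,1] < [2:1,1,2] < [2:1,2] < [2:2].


Primitive collections (14):

  • {2,6}:  v_{2} + v_{6} = 0  ⟹  sig = [2:]
  • {5,7}:  v_{5} + v_{7} = 0  ⟹  sig = [2:]
  • {1,2}:  v_{1} + v_{2} = v_{4}  ⟹  sig = [2:1]
  • {2,4}:  v_{2} + v_{4} = v_{5}  ⟹  sig = [2:1]
  • {2,5}:  v_{2} + v_{5} = v_{3}  ⟹  sig = [2:1]
  • {3,6}:  v_{3} + v_{6} = v_{5}  ⟹  sig = [2:1]
  • {3,7}:  v_{3} + v_{7} = v_{2}  ⟹  sig = [2:1]
  • {4,6}:  v_{4} + v_{6} = v_{1}  ⟹  sig = [2:1]
  • {4,7}:  v_{4} + v_{7} = v_{6}  ⟹  sig = [2:1]
  • {5,6}:  v_{5} + v_{6} = v_{4}  ⟹  sig = [2:1]
  • {1,3}:  v_{1} + v_{3} = v_{4} + v_{5}  ⟹  sig = [2:1,1]
  • {1,5}:  v_{1} + v_{5} = 2·v_{4}  ⟹  sig = [2:2]
  • {1,7}:  v_{1} + v_{7} = 2·v_{6}  ⟹  sig = [2:2]
  • {3,4}:  v_{3} + v_{4} = 2·v_{5}  ⟹  sig = [2:2]

Signatures (|P|; sorted positive RHS coefficients), sorted:
[[2:], [2:], [2:1], [2:1], [2:1], [2:1], [2:1], [2:1], [2:1], [2:1], [2:1,1], [2:2], [2:2], [2:2]]


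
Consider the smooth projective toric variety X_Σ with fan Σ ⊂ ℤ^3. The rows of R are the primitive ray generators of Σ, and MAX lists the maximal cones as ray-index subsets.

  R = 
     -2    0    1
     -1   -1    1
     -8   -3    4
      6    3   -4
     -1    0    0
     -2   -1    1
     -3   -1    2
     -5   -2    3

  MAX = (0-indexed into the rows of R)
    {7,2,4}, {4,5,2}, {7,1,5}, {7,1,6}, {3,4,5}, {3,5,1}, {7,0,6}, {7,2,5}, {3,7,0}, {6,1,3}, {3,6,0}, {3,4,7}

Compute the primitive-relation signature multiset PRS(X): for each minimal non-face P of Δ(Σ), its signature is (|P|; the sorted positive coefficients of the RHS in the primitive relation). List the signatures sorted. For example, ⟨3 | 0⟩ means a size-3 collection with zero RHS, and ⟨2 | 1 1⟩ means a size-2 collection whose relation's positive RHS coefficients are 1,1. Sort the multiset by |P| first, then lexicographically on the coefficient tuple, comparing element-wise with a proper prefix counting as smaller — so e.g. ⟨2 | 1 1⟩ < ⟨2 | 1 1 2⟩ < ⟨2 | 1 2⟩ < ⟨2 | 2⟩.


Σ has 14 primitive collections:

  P = {0,1}:  v_{0} + v_{1} = v_{6} ; sig = ⟨2 | 1⟩
  P = {1,4}:  v_{1} + v_{4} = v_{5} ; sig = ⟨2 | 1⟩
  P = {5,6}:  v_{5} + v_{6} = v_{7} ; sig = ⟨2 | 1⟩
  P = {0,2}:  v_{0} + v_{2} = v_{3} + v_{4} + 3·v_{7} ; sig = ⟨2 | 1 1 3⟩
  P = {0,5}:  v_{0} + v_{5} = v_{3} + 2·v_{7} ; sig = ⟨2 | 1 2⟩
  P = {1,2}:  v_{1} + v_{2} = 2·v_{5} + v_{7} ; sig = ⟨2 | 1 2⟩
  P = {2,6}:  v_{2} + v_{6} = v_{4} + 2·v_{7} ; sig = ⟨2 | 1 2⟩
  P = {4,6}:  v_{4} + v_{6} = v_{3} + 2·v_{7} ; sig = ⟨2 | 1 2⟩
  P = {2,3}:  v_{2} + v_{3} = 2·v_{4} ; sig = ⟨2 | 2⟩
  P = {0,4}:  v_{0} + v_{4} = 2·v_{3} + 3·v_{7} ; sig = ⟨2 | 2 3⟩
  P = {1,3,7}:  v_{1} + v_{3} + v_{7} = 0 ; sig = ⟨3 | 0⟩
  P = {3,5,7}:  v_{3} + v_{5} + v_{7} = v_{4} ; sig = ⟨3 | 1⟩
  P = {3,6,7}:  v_{3} + v_{6} + v_{7} = v_{0} ; sig = ⟨3 | 1⟩
  P = {4,5,7}:  v_{4} + v_{5} + v_{7} = v_{2} ; sig = ⟨3 | 1⟩

Hence PRS(X_Σ) =
    ⟨2 | 1⟩
    ⟨2 | 1⟩
    ⟨2 | 1⟩
    ⟨2 | 1 1 3⟩
    ⟨2 | 1 2⟩
    ⟨2 | 1 2⟩
    ⟨2 | 1 2⟩
    ⟨2 | 1 2⟩
    ⟨2 | 2⟩
    ⟨2 | 2 3⟩
    ⟨3 | 0⟩
    ⟨3 | 1⟩
    ⟨3 | 1⟩
    ⟨3 | 1⟩


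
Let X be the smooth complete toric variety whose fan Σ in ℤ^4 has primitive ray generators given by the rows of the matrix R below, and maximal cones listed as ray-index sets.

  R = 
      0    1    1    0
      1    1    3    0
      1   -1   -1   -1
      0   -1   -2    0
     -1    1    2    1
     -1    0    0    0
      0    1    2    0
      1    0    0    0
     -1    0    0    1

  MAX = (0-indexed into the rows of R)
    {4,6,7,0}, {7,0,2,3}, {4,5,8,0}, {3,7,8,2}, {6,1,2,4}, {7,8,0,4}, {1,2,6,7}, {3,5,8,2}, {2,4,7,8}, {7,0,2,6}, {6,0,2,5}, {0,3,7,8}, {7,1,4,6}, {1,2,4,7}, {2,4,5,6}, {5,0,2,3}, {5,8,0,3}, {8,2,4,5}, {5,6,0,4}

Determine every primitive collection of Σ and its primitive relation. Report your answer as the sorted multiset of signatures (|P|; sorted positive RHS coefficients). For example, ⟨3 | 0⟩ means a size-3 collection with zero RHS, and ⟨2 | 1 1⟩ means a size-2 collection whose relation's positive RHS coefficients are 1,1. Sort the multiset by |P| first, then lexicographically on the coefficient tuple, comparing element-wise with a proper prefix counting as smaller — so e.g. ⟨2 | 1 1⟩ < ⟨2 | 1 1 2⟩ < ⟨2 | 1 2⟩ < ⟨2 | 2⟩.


The 11 primitive collections of Σ (r=9, n=4):

  P = {3,6}:  v_{3} + v_{6} = 0 ; sig = ⟨2 | 0⟩
  P = {5,7}:  v_{5} + v_{7} = 0 ; sig = ⟨2 | 0⟩
  P = {3,4}:  v_{3} + v_{4} = v_{8} ; sig = ⟨2 | 1⟩
  P = {6,8}:  v_{6} + v_{8} = v_{4} ; sig = ⟨2 | 1⟩
  P = {1,3}:  v_{1} + v_{3} = v_{2} + v_{4} + v_{7} ; sig = ⟨2 | 1 1 1⟩
  P = {1,5}:  v_{1} + v_{5} = v_{2} + v_{4} + v_{6} ; sig = ⟨2 | 1 1 1⟩
  P = {1,8}:  v_{1} + v_{8} = v_{2} + 2·v_{4} + v_{7} ; sig = ⟨2 | 1 1 2⟩
  P = {0,1}:  v_{0} + v_{1} = 2·v_{6} + v_{7} ; sig = ⟨2 | 1 2⟩
  P = {0,2,8}:  v_{0} + v_{2} + v_{8} = 0 ; sig = ⟨3 | 0⟩
  P = {0,2,4}:  v_{0} + v_{2} + v_{4} = v_{6} ; sig = ⟨3 | 1⟩
  P = {2,4,6,7}:  v_{2} + v_{4} + v_{6} + v_{7} = v_{1} ; sig = ⟨4 | 1⟩

Sorted signature multiset PRS(X):
    |P|=2: 8 collections, coeffs (), (), (1), (1), (1,1,1), (1,1,1), (1,1,2), (1,2)
    |P|=3: 2 collections, coeffs (), (1)
    |P|=4: 1 collection, coeffs (1)


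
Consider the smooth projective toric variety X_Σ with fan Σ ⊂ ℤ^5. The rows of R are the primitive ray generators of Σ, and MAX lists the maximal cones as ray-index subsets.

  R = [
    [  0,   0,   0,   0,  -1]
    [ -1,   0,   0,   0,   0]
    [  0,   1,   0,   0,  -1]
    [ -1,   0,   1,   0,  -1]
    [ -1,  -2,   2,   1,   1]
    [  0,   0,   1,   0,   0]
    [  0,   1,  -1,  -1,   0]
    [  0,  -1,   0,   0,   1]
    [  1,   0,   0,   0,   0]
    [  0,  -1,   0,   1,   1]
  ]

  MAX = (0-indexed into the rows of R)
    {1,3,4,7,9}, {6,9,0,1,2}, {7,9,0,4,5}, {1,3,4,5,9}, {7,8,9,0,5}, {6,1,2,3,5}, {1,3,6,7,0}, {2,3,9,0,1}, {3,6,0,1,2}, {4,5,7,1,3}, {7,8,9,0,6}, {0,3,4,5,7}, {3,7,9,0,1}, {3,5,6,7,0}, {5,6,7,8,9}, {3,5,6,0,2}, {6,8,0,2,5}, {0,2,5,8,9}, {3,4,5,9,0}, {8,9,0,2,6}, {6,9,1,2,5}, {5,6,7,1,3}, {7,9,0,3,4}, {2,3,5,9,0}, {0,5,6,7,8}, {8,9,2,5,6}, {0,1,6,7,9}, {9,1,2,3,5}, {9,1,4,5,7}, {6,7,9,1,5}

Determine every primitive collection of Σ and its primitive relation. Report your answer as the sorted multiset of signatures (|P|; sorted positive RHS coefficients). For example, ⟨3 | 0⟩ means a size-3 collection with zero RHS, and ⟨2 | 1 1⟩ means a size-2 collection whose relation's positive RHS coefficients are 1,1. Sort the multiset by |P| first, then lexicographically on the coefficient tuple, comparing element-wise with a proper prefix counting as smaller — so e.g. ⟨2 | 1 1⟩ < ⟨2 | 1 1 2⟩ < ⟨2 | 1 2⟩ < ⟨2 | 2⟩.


11 collections generate NE(X_Σ); each relation:

  P={1,8}:  v_{1} + v_{8} = 0  so sig = ⟨2 | 0⟩
  P={2,7}:  v_{2} + v_{7} = 0  so sig = ⟨2 | 0⟩
  P={3,8}:  v_{3} + v_{8} = v_{0} + v_{5}  so sig = ⟨2 | 1 1⟩
  P={2,4}:  v_{2} + v_{4} = v_{3} + v_{5} + v_{9}  so sig = ⟨2 | 1 1 1⟩
  P={4,6}:  v_{4} + v_{6} = v_{1} + v_{5} + v_{7}  so sig = ⟨2 | 1 1 1⟩
  P={4,8}:  v_{4} + v_{8} = v_{0} + 2·v_{5} + v_{7} + v_{9}  so sig = ⟨2 | 1 1 1 2⟩
  P={0,1,5}:  v_{0} + v_{1} + v_{5} = v_{3}  so sig = ⟨3 | 1⟩
  P={3,6,9}:  v_{3} + v_{6} + v_{9} = v_{1}  so sig = ⟨3 | 1⟩
  P={0,1,4}:  v_{0} + v_{1} + v_{4} = 2·v_{3} + v_{7} + v_{9}  so sig = ⟨3 | 1 1 2⟩
  P={0,5,6,9}:  v_{0} + v_{5} + v_{6} + v_{9} = 0  so sig = ⟨4 | 0⟩
  P={3,5,7,9}:  v_{3} + v_{5} + v_{7} + v_{9} = v_{4}  so sig = ⟨4 | 1⟩

Signatures (|P|; sorted positive RHS coefficients), sorted:
    |P|=2: 6 collections, coeffs (), (), (1,1), (1,1,1), (1,1,1), (1,1,1,2)
    |P|=3: 3 collections, coeffs (1), (1), (1,1,2)
    |P|=4: 2 collections, coeffs (), (1)


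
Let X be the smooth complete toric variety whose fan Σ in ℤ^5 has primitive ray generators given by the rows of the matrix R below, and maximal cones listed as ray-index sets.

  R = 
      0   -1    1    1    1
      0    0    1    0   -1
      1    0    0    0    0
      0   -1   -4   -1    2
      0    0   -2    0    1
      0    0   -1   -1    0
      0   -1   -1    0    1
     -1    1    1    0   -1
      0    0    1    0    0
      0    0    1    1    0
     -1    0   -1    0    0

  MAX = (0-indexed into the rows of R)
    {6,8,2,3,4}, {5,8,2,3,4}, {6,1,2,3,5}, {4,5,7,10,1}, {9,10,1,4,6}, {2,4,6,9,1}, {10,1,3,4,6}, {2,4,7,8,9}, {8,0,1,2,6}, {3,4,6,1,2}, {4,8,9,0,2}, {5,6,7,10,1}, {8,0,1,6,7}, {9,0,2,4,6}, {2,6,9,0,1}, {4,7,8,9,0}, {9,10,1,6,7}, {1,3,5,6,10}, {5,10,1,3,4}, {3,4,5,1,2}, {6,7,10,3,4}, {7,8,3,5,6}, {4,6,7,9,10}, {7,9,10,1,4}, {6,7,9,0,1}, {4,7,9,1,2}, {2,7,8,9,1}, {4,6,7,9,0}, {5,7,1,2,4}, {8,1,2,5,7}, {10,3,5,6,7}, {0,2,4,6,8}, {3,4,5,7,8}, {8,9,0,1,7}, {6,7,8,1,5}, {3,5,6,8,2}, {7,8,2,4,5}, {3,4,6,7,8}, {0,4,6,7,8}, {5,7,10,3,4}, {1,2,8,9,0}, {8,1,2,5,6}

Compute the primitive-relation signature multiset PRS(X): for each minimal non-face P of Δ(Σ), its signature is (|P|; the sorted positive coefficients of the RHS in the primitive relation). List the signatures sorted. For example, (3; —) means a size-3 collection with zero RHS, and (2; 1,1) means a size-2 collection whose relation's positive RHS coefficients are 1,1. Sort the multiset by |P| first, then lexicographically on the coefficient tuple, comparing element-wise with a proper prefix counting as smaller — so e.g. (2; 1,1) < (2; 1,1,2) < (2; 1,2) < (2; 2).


17 collections generate NE(X_Σ); each relation:

  {5,9}:  v_{5} + v_{9} = 0  →  sig = (2; —)
  {0,5}:  v_{0} + v_{5} = v_{6} + v_{8}  →  sig = (2; 1,1)
  {2,10}:  v_{2} + v_{10} = v_{1} + v_{4}  →  sig = (2; 1,1)
  {3,9}:  v_{3} + v_{9} = v_{4} + v_{6}  →  sig = (2; 1,1)
  {8,10}:  v_{8} + v_{10} = v_{6} + v_{7}  →  sig = (2; 1,1)
  {0,3}:  v_{0} + v_{3} = v_{4} + 2·v_{6} + v_{8}  →  sig = (2; 1,1,2)
  {0,10}:  v_{0} + v_{10} = 2·v_{6} + v_{7} + v_{9}  →  sig = (2; 1,1,2)
  {1,4,8}:  v_{1} + v_{4} + v_{8} = 0  →  sig = (3; —)
  {2,6,7}:  v_{2} + v_{6} + v_{7} = 0  →  sig = (3; —)
  {4,5,6}:  v_{4} + v_{5} + v_{6} = v_{3}  →  sig = (3; 1)
  {6,8,9}:  v_{6} + v_{8} + v_{9} = v_{0}  →  sig = (3; 1)
  {0,1,4}:  v_{0} + v_{1} + v_{4} = v_{6} + v_{9}  →  sig = (3; 1,1)
  {0,2,7}:  v_{0} + v_{2} + v_{7} = v_{8} + v_{9}  →  sig = (3; 1,1)
  {1,3,7}:  v_{1} + v_{3} + v_{7} = v_{5} + v_{10}  →  sig = (3; 1,1)
  {1,3,8}:  v_{1} + v_{3} + v_{8} = v_{5} + v_{6}  →  sig = (3; 1,1)
  {2,3,7}:  v_{2} + v_{3} + v_{7} = v_{4} + v_{5}  →  sig = (3; 1,1)
  {1,4,6,7}:  v_{1} + v_{4} + v_{6} + v_{7} = v_{10}  →  sig = (4; 1)

Sorted signature multiset PRS(X):
    |P|=2: 7 collections, coeffs (), (1,1), (1,1), (1,1), (1,1), (1,1,2), (1,1,2)
    |P|=3: 9 collections, coeffs (), (), (1), (1), (1,1), (1,1), (1,1), (1,1), (1,1)
    |P|=4: 1 collection, coeffs (1)


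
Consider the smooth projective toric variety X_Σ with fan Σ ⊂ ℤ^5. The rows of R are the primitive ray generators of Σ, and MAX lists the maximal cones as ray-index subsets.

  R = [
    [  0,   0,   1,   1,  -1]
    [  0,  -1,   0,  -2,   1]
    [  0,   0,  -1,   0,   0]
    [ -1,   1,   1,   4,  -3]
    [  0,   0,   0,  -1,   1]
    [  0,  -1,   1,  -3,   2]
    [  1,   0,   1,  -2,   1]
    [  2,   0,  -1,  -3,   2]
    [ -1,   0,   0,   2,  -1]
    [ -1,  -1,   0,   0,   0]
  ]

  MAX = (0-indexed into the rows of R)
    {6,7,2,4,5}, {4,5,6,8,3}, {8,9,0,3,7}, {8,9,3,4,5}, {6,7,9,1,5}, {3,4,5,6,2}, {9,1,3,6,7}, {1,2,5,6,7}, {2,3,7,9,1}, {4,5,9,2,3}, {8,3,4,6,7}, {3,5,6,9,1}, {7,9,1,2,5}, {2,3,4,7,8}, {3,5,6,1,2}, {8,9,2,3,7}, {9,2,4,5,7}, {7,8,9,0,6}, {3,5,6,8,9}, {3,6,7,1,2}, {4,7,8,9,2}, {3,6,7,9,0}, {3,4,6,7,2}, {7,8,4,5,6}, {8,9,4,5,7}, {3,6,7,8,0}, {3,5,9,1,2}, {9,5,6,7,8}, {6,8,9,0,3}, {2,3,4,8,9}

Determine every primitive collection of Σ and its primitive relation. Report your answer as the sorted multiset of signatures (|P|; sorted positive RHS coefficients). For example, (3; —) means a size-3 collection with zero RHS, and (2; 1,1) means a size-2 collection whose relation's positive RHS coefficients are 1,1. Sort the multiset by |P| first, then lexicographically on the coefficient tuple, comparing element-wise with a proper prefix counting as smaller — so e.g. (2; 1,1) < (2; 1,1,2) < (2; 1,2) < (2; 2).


Σ has 13 primitive collections:

  {1,8}:  v_{1} + v_{8} = v_{9} ; sig = (2; 1)
  {0,4}:  v_{0} + v_{4} = v_{6} + v_{8} ; sig = (2; 1,1)
  {1,4}:  v_{1} + v_{4} = v_{2} + v_{5} ; sig = (2; 1,1)
  {0,2}:  v_{0} + v_{2} = v_{3} + v_{7} + v_{9} ; sig = (2; 1,1,1)
  {0,1}:  v_{0} + v_{1} = v_{3} + v_{6} + v_{7} + 2·v_{9} ; sig = (2; 1,1,1,2)
  {0,5}:  v_{0} + v_{5} = 2·v_{6} + v_{8} + v_{9} ; sig = (2; 1,1,2)
  {2,6,8}:  v_{2} + v_{6} + v_{8} = 0 ; sig = (3; —)
  {2,6,9}:  v_{2} + v_{6} + v_{9} = v_{1} ; sig = (3; 1)
  {3,5,7}:  v_{3} + v_{5} + v_{7} = v_{6} ; sig = (3; 1)
  {4,6,9}:  v_{4} + v_{6} + v_{9} = v_{5} ; sig = (3; 1)
  {2,5,8}:  v_{2} + v_{5} + v_{8} = v_{4} + v_{9} ; sig = (3; 1,1)
  {3,4,7,9}:  v_{3} + v_{4} + v_{7} + v_{9} = 0 ; sig = (4; —)
  {3,6,7,8,9}:  v_{3} + v_{6} + v_{7} + v_{8} + v_{9} = v_{0} ; sig = (5; 1)

so the primitive-relation signature multiset is
{ (2; 1),  (2; 1,1) ×2,  (2; 1,1,1),  (2; 1,1,1,2),  (2; 1,1,2),  (3; —),  (3; 1) ×3,  (3; 1,1),  (4; —),  (5; 1) }


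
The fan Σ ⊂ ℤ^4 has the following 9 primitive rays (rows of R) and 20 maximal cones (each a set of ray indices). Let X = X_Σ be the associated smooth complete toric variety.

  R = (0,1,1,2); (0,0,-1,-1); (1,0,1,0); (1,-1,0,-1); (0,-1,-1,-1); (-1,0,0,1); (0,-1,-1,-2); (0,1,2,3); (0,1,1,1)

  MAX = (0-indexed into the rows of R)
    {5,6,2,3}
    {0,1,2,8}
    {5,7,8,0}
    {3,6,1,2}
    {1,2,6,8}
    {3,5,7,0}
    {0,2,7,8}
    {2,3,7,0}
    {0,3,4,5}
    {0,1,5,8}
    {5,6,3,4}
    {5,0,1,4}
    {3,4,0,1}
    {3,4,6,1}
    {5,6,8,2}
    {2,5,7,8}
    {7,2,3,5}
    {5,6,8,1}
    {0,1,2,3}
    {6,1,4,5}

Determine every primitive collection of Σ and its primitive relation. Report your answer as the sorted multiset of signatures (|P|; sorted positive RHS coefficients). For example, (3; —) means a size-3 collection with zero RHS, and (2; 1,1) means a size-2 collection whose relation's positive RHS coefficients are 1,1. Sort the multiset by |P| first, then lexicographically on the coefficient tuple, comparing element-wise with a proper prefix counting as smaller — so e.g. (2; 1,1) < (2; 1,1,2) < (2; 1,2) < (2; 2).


Minimal non-faces — 10 found among 9 rays, 20 max cones:

  {0,6}:  v_{0} + v_{6} = 0 ; sig = (2; —)
  {4,8}:  v_{4} + v_{8} = 0 ; sig = (2; —)
  {1,7}:  v_{1} + v_{7} = v_{0} ; sig = (2; 1)
  {2,4}:  v_{2} + v_{4} = v_{3} ; sig = (2; 1)
  {3,8}:  v_{3} + v_{8} = v_{2} ; sig = (2; 1)
  {6,7}:  v_{6} + v_{7} = v_{2} + v_{5} ; sig = (2; 1,1)
  {4,7}:  v_{4} + v_{7} = v_{0} + v_{3} + v_{5} ; sig = (2; 1,1,1)
  {1,2,5}:  v_{1} + v_{2} + v_{5} = 0 ; sig = (3; —)
  {0,2,5}:  v_{0} + v_{2} + v_{5} = v_{7} ; sig = (3; 1)
  {1,3,5}:  v_{1} + v_{3} + v_{5} = v_{4} ; sig = (3; 1)

Hence PRS(X_Σ) =
{ (2; —) ×2,  (2; 1) ×3,  (2; 1,1),  (2; 1,1,1),  (3; —),  (3; 1) ×2 }


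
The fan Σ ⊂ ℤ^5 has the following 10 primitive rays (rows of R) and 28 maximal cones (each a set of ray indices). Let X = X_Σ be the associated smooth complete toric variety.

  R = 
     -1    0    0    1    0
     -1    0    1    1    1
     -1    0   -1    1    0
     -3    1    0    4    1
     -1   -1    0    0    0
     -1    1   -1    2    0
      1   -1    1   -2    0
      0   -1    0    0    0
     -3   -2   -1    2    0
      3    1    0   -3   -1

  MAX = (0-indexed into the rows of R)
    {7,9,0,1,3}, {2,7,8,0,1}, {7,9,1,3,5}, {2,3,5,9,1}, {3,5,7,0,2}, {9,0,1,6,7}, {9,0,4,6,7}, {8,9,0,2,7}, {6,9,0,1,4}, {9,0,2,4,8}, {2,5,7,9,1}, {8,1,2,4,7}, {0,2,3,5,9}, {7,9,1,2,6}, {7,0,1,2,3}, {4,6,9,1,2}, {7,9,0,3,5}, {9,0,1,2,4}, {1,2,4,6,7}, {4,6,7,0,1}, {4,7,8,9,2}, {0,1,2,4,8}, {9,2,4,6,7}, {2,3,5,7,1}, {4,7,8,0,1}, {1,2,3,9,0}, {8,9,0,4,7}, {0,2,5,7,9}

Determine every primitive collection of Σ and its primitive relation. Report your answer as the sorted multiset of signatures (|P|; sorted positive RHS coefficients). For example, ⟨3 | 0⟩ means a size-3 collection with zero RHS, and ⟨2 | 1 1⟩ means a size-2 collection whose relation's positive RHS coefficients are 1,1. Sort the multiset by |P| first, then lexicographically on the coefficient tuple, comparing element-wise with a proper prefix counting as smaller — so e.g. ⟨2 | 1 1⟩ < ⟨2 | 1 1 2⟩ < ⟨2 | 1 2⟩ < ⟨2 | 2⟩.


Minimal non-faces — 14 found among 10 rays, 28 max cones:

  • {5,6}:  v_{5} + v_{6} = 0  so sig = ⟨2 | 0⟩
  • {3,6}:  v_{3} + v_{6} = v_{0} + v_{1}  so sig = ⟨2 | 1 1⟩
  • {4,5}:  v_{4} + v_{5} = v_{0} + v_{2}  so sig = ⟨2 | 1 1⟩
  • {3,4}:  v_{3} + v_{4} = 2·v_{0} + v_{1} + v_{2}  so sig = ⟨2 | 1 1 2⟩
  • {3,8}:  v_{3} + v_{8} = 3·v_{0} + v_{1} + 2·v_{2} + v_{7}  so sig = ⟨2 | 1 1 2 3⟩
  • {6,8}:  v_{6} + v_{8} = 2·v_{4} + v_{7}  so sig = ⟨2 | 1 2⟩
  • {5,8}:  v_{5} + v_{8} = 2·v_{0} + 2·v_{2} + v_{7}  so sig = ⟨2 | 1 2 2⟩
  • {0,1,5}:  v_{0} + v_{1} + v_{5} = v_{3}  so sig = ⟨3 | 1⟩
  • {0,2,6}:  v_{0} + v_{2} + v_{6} = v_{4}  so sig = ⟨3 | 1⟩
  • {1,8,9}:  v_{1} + v_{8} + v_{9} = v_{4}  so sig = ⟨3 | 1⟩
  • {0,2,4,7}:  v_{0} + v_{2} + v_{4} + v_{7} = v_{8}  so sig = ⟨4 | 1⟩
  • {1,4,7,9}:  v_{1} + v_{4} + v_{7} + v_{9} = v_{6}  so sig = ⟨4 | 1⟩
  • {2,3,7,9}:  v_{2} + v_{3} + v_{7} + v_{9} = v_{5}  so sig = ⟨4 | 1⟩
  • {0,1,2,7,9}:  v_{0} + v_{1} + v_{2} + v_{7} + v_{9} = 0  so sig = ⟨5 | 0⟩

Hence PRS(X_Σ) =
[⟨2 | 0⟩, ⟨2 | 1 1⟩, ⟨2 | 1 1⟩, ⟨2 | 1 1 2⟩, ⟨2 | 1 1 2 3⟩, ⟨2 | 1 2⟩, ⟨2 | 1 2 2⟩, ⟨3 | 1⟩, ⟨3 | 1⟩, ⟨3 | 1⟩, ⟨4 | 1⟩, ⟨4 | 1⟩, ⟨4 | 1⟩, ⟨5 | 0⟩]


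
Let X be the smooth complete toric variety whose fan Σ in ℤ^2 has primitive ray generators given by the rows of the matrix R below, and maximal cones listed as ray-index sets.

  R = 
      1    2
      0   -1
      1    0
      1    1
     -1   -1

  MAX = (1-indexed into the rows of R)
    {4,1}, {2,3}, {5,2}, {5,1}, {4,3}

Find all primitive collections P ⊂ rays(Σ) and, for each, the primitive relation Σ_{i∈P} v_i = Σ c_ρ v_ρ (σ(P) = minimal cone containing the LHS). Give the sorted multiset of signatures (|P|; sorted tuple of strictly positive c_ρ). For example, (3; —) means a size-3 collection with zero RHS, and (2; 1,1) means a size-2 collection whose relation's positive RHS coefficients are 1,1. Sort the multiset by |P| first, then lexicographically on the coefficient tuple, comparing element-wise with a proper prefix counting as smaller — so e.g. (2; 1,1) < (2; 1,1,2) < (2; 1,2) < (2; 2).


Minimal non-faces — 5 found among 5 rays, 5 max cones:

  {4,5}:  v_{4} + v_{5} = 0  →  sig = (2; —)
  {1,2}:  v_{1} + v_{2} = v_{4}  →  sig = (2; 1)
  {2,4}:  v_{2} + v_{4} = v_{3}  →  sig = (2; 1)
  {3,5}:  v_{3} + v_{5} = v_{2}  →  sig = (2; 1)
  {1,3}:  v_{1} + v_{3} = 2·v_{4}  →  sig = (2; 2)

Hence PRS(X_Σ) =
    (2; —)
    (2; 1)
    (2; 1)
    (2; 1)
    (2; 2)


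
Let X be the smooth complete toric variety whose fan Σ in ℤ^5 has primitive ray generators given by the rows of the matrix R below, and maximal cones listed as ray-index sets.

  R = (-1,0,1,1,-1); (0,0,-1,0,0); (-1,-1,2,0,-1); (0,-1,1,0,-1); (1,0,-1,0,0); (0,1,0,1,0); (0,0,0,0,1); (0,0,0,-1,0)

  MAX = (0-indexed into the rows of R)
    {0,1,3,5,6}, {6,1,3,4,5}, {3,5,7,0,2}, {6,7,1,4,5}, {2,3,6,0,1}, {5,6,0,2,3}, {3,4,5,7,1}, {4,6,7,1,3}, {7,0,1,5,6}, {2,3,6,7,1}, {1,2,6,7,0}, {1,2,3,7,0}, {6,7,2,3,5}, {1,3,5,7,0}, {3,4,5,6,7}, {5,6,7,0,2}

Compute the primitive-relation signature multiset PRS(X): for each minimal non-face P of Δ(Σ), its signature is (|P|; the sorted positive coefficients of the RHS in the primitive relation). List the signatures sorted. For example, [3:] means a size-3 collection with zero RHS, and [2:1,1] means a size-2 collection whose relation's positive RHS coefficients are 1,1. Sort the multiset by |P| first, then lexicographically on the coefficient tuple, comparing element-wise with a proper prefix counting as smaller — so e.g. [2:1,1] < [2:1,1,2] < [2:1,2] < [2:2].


Minimal non-faces — 5 found among 8 rays, 16 max cones:

  P={2,4}:  v_{2} + v_{4} = v_{3}  so sig = [2:1]
  P={0,4}:  v_{0} + v_{4} = v_{1} + v_{3} + v_{5}  so sig = [2:1,1,1]
  P={1,2,5}:  v_{1} + v_{2} + v_{5} = v_{0}  so sig = [3:1]
  P={0,3,6,7}:  v_{0} + v_{3} + v_{6} + v_{7} = v_{2}  so sig = [4:1]
  P={1,3,5,6,7}:  v_{1} + v_{3} + v_{5} + v_{6} + v_{7} = 0  so sig = [5:]

Hence PRS(X_Σ) =
[[2:1], [2:1,1,1], [3:1], [4:1], [5:]]


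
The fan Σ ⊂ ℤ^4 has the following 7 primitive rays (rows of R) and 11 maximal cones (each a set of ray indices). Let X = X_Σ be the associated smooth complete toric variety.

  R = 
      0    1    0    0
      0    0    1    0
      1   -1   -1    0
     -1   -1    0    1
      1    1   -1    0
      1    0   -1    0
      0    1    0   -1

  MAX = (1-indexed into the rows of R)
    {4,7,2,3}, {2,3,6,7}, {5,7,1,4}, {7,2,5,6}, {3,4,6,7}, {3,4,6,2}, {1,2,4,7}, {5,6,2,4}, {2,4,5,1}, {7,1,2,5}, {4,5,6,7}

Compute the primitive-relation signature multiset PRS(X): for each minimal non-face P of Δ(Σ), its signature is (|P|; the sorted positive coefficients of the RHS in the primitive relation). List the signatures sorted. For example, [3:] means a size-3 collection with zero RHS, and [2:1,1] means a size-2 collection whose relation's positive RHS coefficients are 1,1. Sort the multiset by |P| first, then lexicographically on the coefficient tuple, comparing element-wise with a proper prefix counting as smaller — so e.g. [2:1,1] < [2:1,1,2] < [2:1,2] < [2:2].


Σ has 5 primitive collections:

  • {1,3}:  v_{1} + v_{3} = v_{6}  so sig = [2:1]
  • {1,6}:  v_{1} + v_{6} = v_{5}  so sig = [2:1]
  • {3,5}:  v_{3} + v_{5} = 2·v_{6}  so sig = [2:2]
  • {2,4,6,7}:  v_{2} + v_{4} + v_{6} + v_{7} = 0  so sig = [4:]
  • {2,4,5,7}:  v_{2} + v_{4} + v_{5} + v_{7} = v_{1}  so sig = [4:1]

Hence PRS(X_Σ) =
{ [2:1] ×2,  [2:2],  [4:],  [4:1] }


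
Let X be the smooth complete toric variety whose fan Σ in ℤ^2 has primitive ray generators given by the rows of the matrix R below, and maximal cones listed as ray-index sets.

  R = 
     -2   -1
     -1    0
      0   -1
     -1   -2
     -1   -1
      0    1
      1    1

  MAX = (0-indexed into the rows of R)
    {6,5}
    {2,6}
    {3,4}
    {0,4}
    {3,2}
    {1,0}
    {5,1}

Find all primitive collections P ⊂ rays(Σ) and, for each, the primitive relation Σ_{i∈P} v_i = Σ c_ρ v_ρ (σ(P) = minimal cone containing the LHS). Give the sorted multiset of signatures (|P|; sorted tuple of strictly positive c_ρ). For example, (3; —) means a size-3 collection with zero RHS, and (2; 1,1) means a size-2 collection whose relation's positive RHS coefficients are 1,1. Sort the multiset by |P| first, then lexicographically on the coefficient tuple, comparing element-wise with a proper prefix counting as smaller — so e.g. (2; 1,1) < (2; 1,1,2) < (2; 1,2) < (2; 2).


|primitive collections| = 14. Relations:

  P={2,5}:  v_{2} + v_{5} = 0  ⟹  sig = (2; —)
  P={4,6}:  v_{4} + v_{6} = 0  ⟹  sig = (2; —)
  P={0,6}:  v_{0} + v_{6} = v_{1}  ⟹  sig = (2; 1)
  P={1,2}:  v_{1} + v_{2} = v_{4}  ⟹  sig = (2; 1)
  P={1,4}:  v_{1} + v_{4} = v_{0}  ⟹  sig = (2; 1)
  P={1,6}:  v_{1} + v_{6} = v_{5}  ⟹  sig = (2; 1)
  P={2,4}:  v_{2} + v_{4} = v_{3}  ⟹  sig = (2; 1)
  P={3,5}:  v_{3} + v_{5} = v_{4}  ⟹  sig = (2; 1)
  P={3,6}:  v_{3} + v_{6} = v_{2}  ⟹  sig = (2; 1)
  P={4,5}:  v_{4} + v_{5} = v_{1}  ⟹  sig = (2; 1)
  P={0,2}:  v_{0} + v_{2} = 2·v_{4}  ⟹  sig = (2; 2)
  P={0,5}:  v_{0} + v_{5} = 2·v_{1}  ⟹  sig = (2; 2)
  P={1,3}:  v_{1} + v_{3} = 2·v_{4}  ⟹  sig = (2; 2)
  P={0,3}:  v_{0} + v_{3} = 3·v_{4}  ⟹  sig = (2; 3)

Signatures (|P|; sorted positive RHS coefficients), sorted:
[(2; —), (2; —), (2; 1), (2; 1), (2; 1), (2; 1), (2; 1), (2; 1), (2; 1), (2; 1), (2; 2), (2; 2), (2; 2), (2; 3)]
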